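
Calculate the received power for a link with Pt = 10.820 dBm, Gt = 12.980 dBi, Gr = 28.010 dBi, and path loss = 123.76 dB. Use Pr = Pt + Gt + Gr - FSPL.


Pr = 10.820 + 12.980 + 28.010 - 123.76 = -71.95 dBm

-71.95 dBm


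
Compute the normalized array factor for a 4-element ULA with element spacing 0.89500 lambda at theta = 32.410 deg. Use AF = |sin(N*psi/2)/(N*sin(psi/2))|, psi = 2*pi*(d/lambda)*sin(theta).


psi = 2*pi*0.89500*sin(32.410 deg) = 3.014024 rad
AF = |sin(4*3.014024/2) / (4*sin(3.014024/2))| = 0.06322

0.06322


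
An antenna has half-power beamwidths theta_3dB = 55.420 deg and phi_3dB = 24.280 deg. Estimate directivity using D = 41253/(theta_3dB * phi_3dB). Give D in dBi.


D_linear = 41253 / (55.420 * 24.280) = 30.65775
D_dBi = 10 * log10(30.65775) = 14.87 dBi

14.87 dBi


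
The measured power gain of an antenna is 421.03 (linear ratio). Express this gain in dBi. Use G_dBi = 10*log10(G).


G_dBi = 10 * log10(421.03) = 26.24 dBi

26.24 dBi


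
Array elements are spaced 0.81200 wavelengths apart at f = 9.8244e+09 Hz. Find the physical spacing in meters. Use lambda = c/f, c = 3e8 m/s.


lambda = c / f = 3.0000e+08 / 9.8244e+09 = 0.03053622 m
d = 0.81200 * 0.03053622 = 0.02480 m

0.02480 m


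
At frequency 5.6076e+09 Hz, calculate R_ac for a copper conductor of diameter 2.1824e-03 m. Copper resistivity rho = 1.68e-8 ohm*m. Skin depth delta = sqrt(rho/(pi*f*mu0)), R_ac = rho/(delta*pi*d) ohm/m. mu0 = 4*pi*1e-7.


delta = sqrt(1.68e-8 / (pi * 5.6076e+09 * 4*pi*1e-7)) = 8.711366e-07 m
R_ac = 1.68e-8 / (8.711366e-07 * pi * 2.1824e-03) = 2.813 ohm/m

2.813 ohm/m


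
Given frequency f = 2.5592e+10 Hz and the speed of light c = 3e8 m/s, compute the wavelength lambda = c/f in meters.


lambda = c / f = 3.0000e+08 / 2.5592e+10 = 0.01172 m

0.01172 m


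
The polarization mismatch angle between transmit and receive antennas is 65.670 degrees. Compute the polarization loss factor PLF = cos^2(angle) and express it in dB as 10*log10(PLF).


PLF_linear = cos^2(65.670 deg) = 0.1697370
PLF_dB = 10 * log10(0.1697370) = -7.702 dB

-7.702 dB


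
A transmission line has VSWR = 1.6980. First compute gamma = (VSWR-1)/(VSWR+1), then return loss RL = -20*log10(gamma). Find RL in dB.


gamma = (1.6980 - 1) / (1.6980 + 1) = 0.2587102
RL = -20 * log10(0.2587102) = 11.74 dB

11.74 dB


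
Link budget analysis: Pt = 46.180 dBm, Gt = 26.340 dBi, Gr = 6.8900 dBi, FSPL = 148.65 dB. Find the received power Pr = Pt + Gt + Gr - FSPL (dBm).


Pr = 46.180 + 26.340 + 6.8900 - 148.65 = -69.24 dBm

-69.24 dBm


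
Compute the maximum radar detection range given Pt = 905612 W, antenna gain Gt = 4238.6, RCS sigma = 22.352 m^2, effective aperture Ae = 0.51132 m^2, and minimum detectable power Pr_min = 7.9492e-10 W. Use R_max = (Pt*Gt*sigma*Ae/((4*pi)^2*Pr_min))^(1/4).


R^4 = 905612*4238.6*22.352*0.51132 / ((4*pi)^2 * 7.9492e-10) = 3.494867e+17
R_max = 3.494867e+17^0.25 = 24314 m

24314 m


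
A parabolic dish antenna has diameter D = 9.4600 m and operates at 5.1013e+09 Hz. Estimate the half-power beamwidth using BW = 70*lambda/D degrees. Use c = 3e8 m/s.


lambda = c / f = 3.0000e+08 / 5.1013e+09 = 0.05880854 m
BW = 70 * 0.05880854 / 9.4600 = 0.4352 deg

0.4352 deg


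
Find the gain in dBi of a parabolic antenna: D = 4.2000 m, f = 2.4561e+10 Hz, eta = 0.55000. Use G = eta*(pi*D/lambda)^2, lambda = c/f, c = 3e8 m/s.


lambda = c / f = 3.0000e+08 / 2.4561e+10 = 0.01221449 m
G_linear = 0.55000 * (pi * 4.2000 / 0.01221449)^2 = 641815.7
G_dBi = 10 * log10(641815.7) = 58.07 dBi

58.07 dBi


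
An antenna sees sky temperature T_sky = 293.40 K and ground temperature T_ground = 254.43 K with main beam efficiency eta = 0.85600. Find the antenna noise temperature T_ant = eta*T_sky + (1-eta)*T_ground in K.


T_ant = 0.85600 * 293.40 + (1 - 0.85600) * 254.43 = 287.8 K

287.8 K


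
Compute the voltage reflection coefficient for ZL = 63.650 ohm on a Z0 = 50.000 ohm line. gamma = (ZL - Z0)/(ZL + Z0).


gamma = (63.650 - 50.000) / (63.650 + 50.000) = 0.1201

0.1201


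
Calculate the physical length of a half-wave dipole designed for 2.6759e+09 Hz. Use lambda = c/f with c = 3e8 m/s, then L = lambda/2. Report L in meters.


lambda = c / f = 3.0000e+08 / 2.6759e+09 = 0.1121118 m
L = lambda / 2 = 0.1121118 / 2 = 0.05606 m

0.05606 m


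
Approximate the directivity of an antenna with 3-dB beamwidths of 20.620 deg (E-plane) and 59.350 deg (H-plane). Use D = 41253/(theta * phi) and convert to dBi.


D_linear = 41253 / (20.620 * 59.350) = 33.70902
D_dBi = 10 * log10(33.70902) = 15.28 dBi

15.28 dBi


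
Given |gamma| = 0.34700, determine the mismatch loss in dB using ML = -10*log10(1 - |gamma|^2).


ML = -10 * log10(1 - 0.34700^2) = -10 * log10(0.879591) = 0.5572 dB

0.5572 dB


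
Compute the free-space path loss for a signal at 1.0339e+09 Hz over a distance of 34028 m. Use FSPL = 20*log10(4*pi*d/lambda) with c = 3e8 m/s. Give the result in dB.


lambda = c / f = 3.0000e+08 / 1.0339e+09 = 0.2901635 m
FSPL = 20 * log10(4*pi*34028/0.2901635) = 123.4 dB

123.4 dB


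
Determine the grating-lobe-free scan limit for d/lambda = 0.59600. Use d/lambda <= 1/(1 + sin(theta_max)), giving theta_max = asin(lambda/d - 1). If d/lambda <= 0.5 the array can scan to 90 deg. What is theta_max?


lambda/d - 1 = 1/0.59600 - 1 = 0.6778523
theta_max = asin(0.6778523) = 42.68 deg

42.68 deg


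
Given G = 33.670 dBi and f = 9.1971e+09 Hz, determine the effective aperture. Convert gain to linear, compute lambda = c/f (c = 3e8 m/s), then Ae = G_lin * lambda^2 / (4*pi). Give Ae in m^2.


lambda = c / f = 3.0000e+08 / 9.1971e+09 = 0.03261898 m
G_linear = 10^(33.670/10) = 2328.091
Ae = G_linear * lambda^2 / (4*pi) = 2328.091 * 0.03261898^2 / (4*pi) = 0.1971 m^2

0.1971 m^2


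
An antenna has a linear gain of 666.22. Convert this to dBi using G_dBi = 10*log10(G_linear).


G_dBi = 10 * log10(666.22) = 28.24 dBi

28.24 dBi


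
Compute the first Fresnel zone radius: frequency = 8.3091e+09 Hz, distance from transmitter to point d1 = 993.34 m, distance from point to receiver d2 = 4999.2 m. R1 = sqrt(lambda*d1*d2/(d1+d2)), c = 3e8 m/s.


lambda = c / f = 3.0000e+08 / 8.3091e+09 = 0.03610499 m
R1 = sqrt(0.03610499 * 993.34 * 4999.2 / (993.34 + 4999.2)) = 5.470 m

5.470 m


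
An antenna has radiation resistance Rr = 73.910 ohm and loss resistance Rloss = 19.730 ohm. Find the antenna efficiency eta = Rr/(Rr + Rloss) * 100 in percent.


eta = 73.910 / (73.910 + 19.730) * 100 = 78.93%

78.93%


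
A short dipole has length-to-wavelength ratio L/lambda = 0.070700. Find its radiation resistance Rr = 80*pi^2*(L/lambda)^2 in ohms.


Rr = 80 * pi^2 * (0.070700)^2 = 80 * 9.869604 * 4.998490e-03 = 3.947 ohm

3.947 ohm


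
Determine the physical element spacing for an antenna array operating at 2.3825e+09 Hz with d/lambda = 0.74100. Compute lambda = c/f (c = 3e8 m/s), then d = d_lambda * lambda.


lambda = c / f = 3.0000e+08 / 2.3825e+09 = 0.1259182 m
d = 0.74100 * 0.1259182 = 0.09331 m

0.09331 m


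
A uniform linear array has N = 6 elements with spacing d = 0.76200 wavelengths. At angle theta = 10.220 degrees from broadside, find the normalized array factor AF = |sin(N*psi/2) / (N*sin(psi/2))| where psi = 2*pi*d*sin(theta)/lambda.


psi = 2*pi*0.76200*sin(10.220 deg) = 0.8494888 rad
AF = |sin(6*0.8494888/2) / (6*sin(0.8494888/2))| = 0.2261

0.2261


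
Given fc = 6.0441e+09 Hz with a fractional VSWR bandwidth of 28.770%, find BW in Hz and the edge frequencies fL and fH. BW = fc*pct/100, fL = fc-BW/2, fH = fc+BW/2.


BW = 6.0441e+09 * 28.770/100 = 1.738888e+09 Hz
fL = 6.0441e+09 - 1.738888e+09/2 = 5.175e+09 Hz
fH = 6.0441e+09 + 1.738888e+09/2 = 6.914e+09 Hz

BW=1.739e+09 Hz, fL=5.175e+09 Hz, fH=6.914e+09 Hz


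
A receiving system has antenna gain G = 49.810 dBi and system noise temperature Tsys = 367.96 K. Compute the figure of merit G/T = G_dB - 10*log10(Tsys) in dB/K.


G/T = 49.810 - 10*log10(367.96) = 49.810 - 25.65801 = 24.15 dB/K

24.15 dB/K


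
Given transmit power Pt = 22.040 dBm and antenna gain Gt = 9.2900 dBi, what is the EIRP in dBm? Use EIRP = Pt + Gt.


EIRP = Pt + Gt = 22.040 + 9.2900 = 31.33 dBm

31.33 dBm


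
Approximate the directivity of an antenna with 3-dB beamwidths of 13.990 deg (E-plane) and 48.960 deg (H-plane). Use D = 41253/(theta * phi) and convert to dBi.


D_linear = 41253 / (13.990 * 48.960) = 60.22772
D_dBi = 10 * log10(60.22772) = 17.80 dBi

17.80 dBi


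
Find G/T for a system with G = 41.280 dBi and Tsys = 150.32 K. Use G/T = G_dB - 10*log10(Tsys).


G/T = 41.280 - 10*log10(150.32) = 41.280 - 21.77017 = 19.51 dB/K

19.51 dB/K


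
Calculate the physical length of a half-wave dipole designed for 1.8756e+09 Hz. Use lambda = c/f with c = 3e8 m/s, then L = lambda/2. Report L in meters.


lambda = c / f = 3.0000e+08 / 1.8756e+09 = 0.1599488 m
L = lambda / 2 = 0.1599488 / 2 = 0.07997 m

0.07997 m


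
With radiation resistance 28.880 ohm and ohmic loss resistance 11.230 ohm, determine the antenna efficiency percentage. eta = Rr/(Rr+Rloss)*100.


eta = 28.880 / (28.880 + 11.230) * 100 = 72.00%

72.00%


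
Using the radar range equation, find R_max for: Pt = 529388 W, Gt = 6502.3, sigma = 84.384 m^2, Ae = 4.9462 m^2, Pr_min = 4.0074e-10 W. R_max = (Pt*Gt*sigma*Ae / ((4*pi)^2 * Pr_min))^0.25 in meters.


R^4 = 529388*6502.3*84.384*4.9462 / ((4*pi)^2 * 4.0074e-10) = 2.270338e+19
R_max = 2.270338e+19^0.25 = 69028 m

69028 m


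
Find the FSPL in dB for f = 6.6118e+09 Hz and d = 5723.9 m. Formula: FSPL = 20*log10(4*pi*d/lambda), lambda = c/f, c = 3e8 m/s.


lambda = c / f = 3.0000e+08 / 6.6118e+09 = 0.04537342 m
FSPL = 20 * log10(4*pi*5723.9/0.04537342) = 124.0 dB

124.0 dB


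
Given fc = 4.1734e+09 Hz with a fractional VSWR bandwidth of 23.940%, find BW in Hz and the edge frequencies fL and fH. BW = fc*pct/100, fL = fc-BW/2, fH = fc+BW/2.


BW = 4.1734e+09 * 23.940/100 = 9.991120e+08 Hz
fL = 4.1734e+09 - 9.991120e+08/2 = 3.674e+09 Hz
fH = 4.1734e+09 + 9.991120e+08/2 = 4.673e+09 Hz

BW=9.991e+08 Hz, fL=3.674e+09 Hz, fH=4.673e+09 Hz


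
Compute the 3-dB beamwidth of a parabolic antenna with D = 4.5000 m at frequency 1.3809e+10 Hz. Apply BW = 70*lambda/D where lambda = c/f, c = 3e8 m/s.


lambda = c / f = 3.0000e+08 / 1.3809e+10 = 0.02172496 m
BW = 70 * 0.02172496 / 4.5000 = 0.3379 deg

0.3379 deg


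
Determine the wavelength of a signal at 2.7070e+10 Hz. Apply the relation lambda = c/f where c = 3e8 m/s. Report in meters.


lambda = c / f = 3.0000e+08 / 2.7070e+10 = 0.01108 m

0.01108 m


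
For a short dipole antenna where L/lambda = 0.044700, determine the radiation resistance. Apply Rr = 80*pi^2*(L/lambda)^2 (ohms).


Rr = 80 * pi^2 * (0.044700)^2 = 80 * 9.869604 * 1.998090e-03 = 1.578 ohm

1.578 ohm


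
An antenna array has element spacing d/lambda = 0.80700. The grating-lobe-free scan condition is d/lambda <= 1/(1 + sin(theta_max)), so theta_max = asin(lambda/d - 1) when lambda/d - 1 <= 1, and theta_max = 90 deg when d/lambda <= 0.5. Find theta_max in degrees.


lambda/d - 1 = 1/0.80700 - 1 = 0.2391574
theta_max = asin(0.2391574) = 13.84 deg

13.84 deg


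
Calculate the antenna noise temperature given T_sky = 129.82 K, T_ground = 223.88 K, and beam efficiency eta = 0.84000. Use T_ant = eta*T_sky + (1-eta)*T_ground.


T_ant = 0.84000 * 129.82 + (1 - 0.84000) * 223.88 = 144.9 K

144.9 K


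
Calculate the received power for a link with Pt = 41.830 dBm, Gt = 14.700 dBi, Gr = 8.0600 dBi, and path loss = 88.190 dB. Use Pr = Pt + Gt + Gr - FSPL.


Pr = 41.830 + 14.700 + 8.0600 - 88.190 = -23.60 dBm

-23.60 dBm


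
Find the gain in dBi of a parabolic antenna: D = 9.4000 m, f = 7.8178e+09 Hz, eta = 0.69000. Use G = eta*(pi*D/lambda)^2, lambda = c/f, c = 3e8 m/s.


lambda = c / f = 3.0000e+08 / 7.8178e+09 = 0.03837397 m
G_linear = 0.69000 * (pi * 9.4000 / 0.03837397)^2 = 408630.8
G_dBi = 10 * log10(408630.8) = 56.11 dBi

56.11 dBi


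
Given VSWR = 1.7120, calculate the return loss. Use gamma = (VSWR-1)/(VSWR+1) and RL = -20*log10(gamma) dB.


gamma = (1.7120 - 1) / (1.7120 + 1) = 0.2625369
RL = -20 * log10(0.2625369) = 11.62 dB

11.62 dB


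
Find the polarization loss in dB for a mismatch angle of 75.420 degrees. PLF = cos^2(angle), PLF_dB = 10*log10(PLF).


PLF_linear = cos^2(75.420 deg) = 0.06336877
PLF_dB = 10 * log10(0.06336877) = -11.98 dB

-11.98 dB


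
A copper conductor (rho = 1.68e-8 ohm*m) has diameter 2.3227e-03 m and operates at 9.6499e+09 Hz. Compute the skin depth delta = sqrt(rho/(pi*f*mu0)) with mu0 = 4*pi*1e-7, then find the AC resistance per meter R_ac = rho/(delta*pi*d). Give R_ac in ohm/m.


delta = sqrt(1.68e-8 / (pi * 9.6499e+09 * 4*pi*1e-7)) = 6.640692e-07 m
R_ac = 1.68e-8 / (6.640692e-07 * pi * 2.3227e-03) = 3.467 ohm/m

3.467 ohm/m


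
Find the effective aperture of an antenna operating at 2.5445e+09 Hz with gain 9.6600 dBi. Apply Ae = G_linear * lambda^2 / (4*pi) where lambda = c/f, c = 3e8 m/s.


lambda = c / f = 3.0000e+08 / 2.5445e+09 = 0.1179014 m
G_linear = 10^(9.6600/10) = 9.246982
Ae = G_linear * lambda^2 / (4*pi) = 9.246982 * 0.1179014^2 / (4*pi) = 0.01023 m^2

0.01023 m^2


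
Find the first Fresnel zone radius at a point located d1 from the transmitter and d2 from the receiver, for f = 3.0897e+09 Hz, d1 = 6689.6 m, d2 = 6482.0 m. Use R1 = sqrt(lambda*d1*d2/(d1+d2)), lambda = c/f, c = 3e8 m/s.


lambda = c / f = 3.0000e+08 / 3.0897e+09 = 0.09709681 m
R1 = sqrt(0.09709681 * 6689.6 * 6482.0 / (6689.6 + 6482.0)) = 17.88 m

17.88 m


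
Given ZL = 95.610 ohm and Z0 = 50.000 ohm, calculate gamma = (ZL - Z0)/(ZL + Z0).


gamma = (95.610 - 50.000) / (95.610 + 50.000) = 0.3132

0.3132


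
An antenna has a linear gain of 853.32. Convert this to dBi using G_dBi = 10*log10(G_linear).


G_dBi = 10 * log10(853.32) = 29.31 dBi

29.31 dBi


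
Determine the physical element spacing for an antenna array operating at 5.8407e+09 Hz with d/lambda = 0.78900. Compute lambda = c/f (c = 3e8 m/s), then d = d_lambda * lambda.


lambda = c / f = 3.0000e+08 / 5.8407e+09 = 0.05136371 m
d = 0.78900 * 0.05136371 = 0.04053 m

0.04053 m


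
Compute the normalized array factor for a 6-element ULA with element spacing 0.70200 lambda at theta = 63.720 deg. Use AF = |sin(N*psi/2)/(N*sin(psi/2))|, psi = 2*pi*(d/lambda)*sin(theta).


psi = 2*pi*0.70200*sin(63.720 deg) = 3.954901 rad
AF = |sin(6*3.954901/2) / (6*sin(3.954901/2))| = 0.1171

0.1171


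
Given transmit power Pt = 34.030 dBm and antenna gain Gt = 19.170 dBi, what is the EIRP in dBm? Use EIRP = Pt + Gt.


EIRP = Pt + Gt = 34.030 + 19.170 = 53.20 dBm

53.20 dBm


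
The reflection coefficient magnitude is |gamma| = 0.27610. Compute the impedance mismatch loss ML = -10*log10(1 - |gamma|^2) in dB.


ML = -10 * log10(1 - 0.27610^2) = -10 * log10(0.92376879) = 0.3444 dB

0.3444 dB


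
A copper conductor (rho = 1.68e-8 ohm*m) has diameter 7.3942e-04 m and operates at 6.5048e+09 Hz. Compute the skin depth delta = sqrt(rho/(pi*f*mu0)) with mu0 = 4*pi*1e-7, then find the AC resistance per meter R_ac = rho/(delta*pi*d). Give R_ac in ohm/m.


delta = sqrt(1.68e-8 / (pi * 6.5048e+09 * 4*pi*1e-7)) = 8.088310e-07 m
R_ac = 1.68e-8 / (8.088310e-07 * pi * 7.3942e-04) = 8.942 ohm/m

8.942 ohm/m


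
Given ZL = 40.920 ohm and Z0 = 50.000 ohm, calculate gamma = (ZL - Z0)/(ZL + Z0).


gamma = (40.920 - 50.000) / (40.920 + 50.000) = -0.09987

-0.09987


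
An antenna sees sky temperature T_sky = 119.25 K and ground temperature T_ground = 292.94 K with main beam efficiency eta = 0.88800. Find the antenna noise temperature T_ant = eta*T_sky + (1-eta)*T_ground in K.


T_ant = 0.88800 * 119.25 + (1 - 0.88800) * 292.94 = 138.7 K

138.7 K


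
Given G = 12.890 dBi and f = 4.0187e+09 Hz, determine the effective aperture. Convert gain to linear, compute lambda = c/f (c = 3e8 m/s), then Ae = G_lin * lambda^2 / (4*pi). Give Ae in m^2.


lambda = c / f = 3.0000e+08 / 4.0187e+09 = 0.07465101 m
G_linear = 10^(12.890/10) = 19.45360
Ae = G_linear * lambda^2 / (4*pi) = 19.45360 * 0.07465101^2 / (4*pi) = 8.627e-03 m^2

8.627e-03 m^2


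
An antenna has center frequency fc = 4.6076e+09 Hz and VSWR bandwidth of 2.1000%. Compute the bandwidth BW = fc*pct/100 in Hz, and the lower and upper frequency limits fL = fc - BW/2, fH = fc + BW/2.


BW = 4.6076e+09 * 2.1000/100 = 9.675960e+07 Hz
fL = 4.6076e+09 - 9.675960e+07/2 = 4.559e+09 Hz
fH = 4.6076e+09 + 9.675960e+07/2 = 4.656e+09 Hz

BW=9.676e+07 Hz, fL=4.559e+09 Hz, fH=4.656e+09 Hz


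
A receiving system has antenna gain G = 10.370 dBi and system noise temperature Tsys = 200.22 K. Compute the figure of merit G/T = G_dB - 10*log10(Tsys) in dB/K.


G/T = 10.370 - 10*log10(200.22) = 10.370 - 23.01507 = -12.65 dB/K

-12.65 dB/K


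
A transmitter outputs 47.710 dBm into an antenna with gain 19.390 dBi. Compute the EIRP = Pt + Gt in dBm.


EIRP = Pt + Gt = 47.710 + 19.390 = 67.10 dBm

67.10 dBm


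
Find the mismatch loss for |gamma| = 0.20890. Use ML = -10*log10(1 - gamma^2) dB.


ML = -10 * log10(1 - 0.20890^2) = -10 * log10(0.95636079) = 0.1938 dB

0.1938 dB


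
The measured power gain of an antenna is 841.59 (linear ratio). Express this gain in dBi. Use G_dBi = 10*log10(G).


G_dBi = 10 * log10(841.59) = 29.25 dBi

29.25 dBi


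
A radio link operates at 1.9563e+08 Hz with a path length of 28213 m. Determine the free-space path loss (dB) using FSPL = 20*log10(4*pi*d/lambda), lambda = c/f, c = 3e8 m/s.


lambda = c / f = 3.0000e+08 / 1.9563e+08 = 1.533507 m
FSPL = 20 * log10(4*pi*28213/1.533507) = 107.3 dB

107.3 dB


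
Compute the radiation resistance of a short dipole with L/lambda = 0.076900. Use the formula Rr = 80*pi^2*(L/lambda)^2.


Rr = 80 * pi^2 * (0.076900)^2 = 80 * 9.869604 * 5.913610e-03 = 4.669 ohm

4.669 ohm


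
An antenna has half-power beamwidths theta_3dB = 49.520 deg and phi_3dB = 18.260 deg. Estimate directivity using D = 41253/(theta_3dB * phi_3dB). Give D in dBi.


D_linear = 41253 / (49.520 * 18.260) = 45.62198
D_dBi = 10 * log10(45.62198) = 16.59 dBi

16.59 dBi


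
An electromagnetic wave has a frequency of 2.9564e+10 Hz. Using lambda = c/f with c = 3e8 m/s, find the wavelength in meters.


lambda = c / f = 3.0000e+08 / 2.9564e+10 = 0.01015 m

0.01015 m


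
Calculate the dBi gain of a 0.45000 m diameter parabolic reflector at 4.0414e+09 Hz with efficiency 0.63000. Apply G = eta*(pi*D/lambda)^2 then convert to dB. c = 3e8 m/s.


lambda = c / f = 3.0000e+08 / 4.0414e+09 = 0.07423170 m
G_linear = 0.63000 * (pi * 0.45000 / 0.07423170)^2 = 228.5002
G_dBi = 10 * log10(228.5002) = 23.59 dBi

23.59 dBi


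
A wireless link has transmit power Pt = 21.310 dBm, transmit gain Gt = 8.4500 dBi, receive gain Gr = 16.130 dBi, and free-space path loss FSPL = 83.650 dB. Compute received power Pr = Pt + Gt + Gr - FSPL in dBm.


Pr = 21.310 + 8.4500 + 16.130 - 83.650 = -37.76 dBm

-37.76 dBm


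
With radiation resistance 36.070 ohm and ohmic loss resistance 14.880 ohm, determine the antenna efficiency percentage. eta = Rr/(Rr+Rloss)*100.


eta = 36.070 / (36.070 + 14.880) * 100 = 70.79%

70.79%


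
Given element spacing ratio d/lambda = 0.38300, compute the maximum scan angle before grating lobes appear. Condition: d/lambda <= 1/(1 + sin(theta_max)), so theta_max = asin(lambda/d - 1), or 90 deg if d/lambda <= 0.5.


lambda/d - 1 = 1/0.38300 - 1 = 1.610966 >= 1
d/lambda <= 0.5, so the array can scan to endfire without grating lobes: theta_max = 90 deg

90 deg


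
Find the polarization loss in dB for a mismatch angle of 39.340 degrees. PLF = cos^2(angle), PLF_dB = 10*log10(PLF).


PLF_linear = cos^2(39.340 deg) = 0.5981442
PLF_dB = 10 * log10(0.5981442) = -2.232 dB

-2.232 dB


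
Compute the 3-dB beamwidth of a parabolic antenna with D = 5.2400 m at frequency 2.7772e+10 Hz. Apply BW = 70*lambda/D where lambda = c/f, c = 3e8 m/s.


lambda = c / f = 3.0000e+08 / 2.7772e+10 = 0.01080225 m
BW = 70 * 0.01080225 / 5.2400 = 0.1443 deg

0.1443 deg


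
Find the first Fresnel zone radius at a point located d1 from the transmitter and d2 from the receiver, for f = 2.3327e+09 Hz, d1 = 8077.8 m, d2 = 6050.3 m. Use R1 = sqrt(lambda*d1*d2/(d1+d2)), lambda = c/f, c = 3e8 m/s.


lambda = c / f = 3.0000e+08 / 2.3327e+09 = 0.1286063 m
R1 = sqrt(0.1286063 * 8077.8 * 6050.3 / (8077.8 + 6050.3)) = 21.09 m

21.09 m


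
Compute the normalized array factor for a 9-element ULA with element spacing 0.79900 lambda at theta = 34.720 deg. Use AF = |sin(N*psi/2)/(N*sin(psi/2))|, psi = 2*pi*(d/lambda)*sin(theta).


psi = 2*pi*0.79900*sin(34.720 deg) = 2.859375 rad
AF = |sin(9*2.859375/2) / (9*sin(2.859375/2))| = 0.03325

0.03325


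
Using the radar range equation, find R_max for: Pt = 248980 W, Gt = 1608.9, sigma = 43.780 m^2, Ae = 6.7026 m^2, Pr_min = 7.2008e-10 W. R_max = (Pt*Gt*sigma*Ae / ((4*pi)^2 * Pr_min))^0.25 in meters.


R^4 = 248980*1608.9*43.780*6.7026 / ((4*pi)^2 * 7.2008e-10) = 1.033742e+18
R_max = 1.033742e+18^0.25 = 31886 m

31886 m


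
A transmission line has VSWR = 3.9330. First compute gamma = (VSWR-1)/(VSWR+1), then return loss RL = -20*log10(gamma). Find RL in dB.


gamma = (3.9330 - 1) / (3.9330 + 1) = 0.5945672
RL = -20 * log10(0.5945672) = 4.516 dB

4.516 dB


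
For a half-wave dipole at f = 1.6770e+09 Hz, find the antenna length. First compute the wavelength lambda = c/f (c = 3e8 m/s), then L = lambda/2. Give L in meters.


lambda = c / f = 3.0000e+08 / 1.6770e+09 = 0.1788909 m
L = lambda / 2 = 0.1788909 / 2 = 0.08945 m

0.08945 m


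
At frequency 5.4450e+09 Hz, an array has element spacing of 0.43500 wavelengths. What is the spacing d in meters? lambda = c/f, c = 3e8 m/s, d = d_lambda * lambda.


lambda = c / f = 3.0000e+08 / 5.4450e+09 = 0.05509642 m
d = 0.43500 * 0.05509642 = 0.02397 m

0.02397 m


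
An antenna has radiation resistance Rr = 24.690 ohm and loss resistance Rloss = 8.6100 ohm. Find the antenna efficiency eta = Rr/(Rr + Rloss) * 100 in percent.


eta = 24.690 / (24.690 + 8.6100) * 100 = 74.14%

74.14%


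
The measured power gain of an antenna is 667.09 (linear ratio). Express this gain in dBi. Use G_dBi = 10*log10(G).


G_dBi = 10 * log10(667.09) = 28.24 dBi

28.24 dBi


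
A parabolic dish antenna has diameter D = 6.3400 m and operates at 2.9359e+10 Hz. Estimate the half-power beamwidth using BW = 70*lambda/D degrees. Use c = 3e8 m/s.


lambda = c / f = 3.0000e+08 / 2.9359e+10 = 0.01021833 m
BW = 70 * 0.01021833 / 6.3400 = 0.1128 deg

0.1128 deg


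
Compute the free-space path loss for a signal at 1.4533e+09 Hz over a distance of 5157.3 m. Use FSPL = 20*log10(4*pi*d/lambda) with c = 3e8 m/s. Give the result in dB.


lambda = c / f = 3.0000e+08 / 1.4533e+09 = 0.2064268 m
FSPL = 20 * log10(4*pi*5157.3/0.2064268) = 109.9 dB

109.9 dB


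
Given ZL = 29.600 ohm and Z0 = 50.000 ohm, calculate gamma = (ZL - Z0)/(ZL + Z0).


gamma = (29.600 - 50.000) / (29.600 + 50.000) = -0.2563

-0.2563


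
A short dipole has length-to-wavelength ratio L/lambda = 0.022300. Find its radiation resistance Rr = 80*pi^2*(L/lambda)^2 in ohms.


Rr = 80 * pi^2 * (0.022300)^2 = 80 * 9.869604 * 4.972900e-04 = 0.3926 ohm

0.3926 ohm


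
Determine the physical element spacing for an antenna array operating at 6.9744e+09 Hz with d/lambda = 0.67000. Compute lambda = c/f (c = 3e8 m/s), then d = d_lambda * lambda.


lambda = c / f = 3.0000e+08 / 6.9744e+09 = 0.04301445 m
d = 0.67000 * 0.04301445 = 0.02882 m

0.02882 m


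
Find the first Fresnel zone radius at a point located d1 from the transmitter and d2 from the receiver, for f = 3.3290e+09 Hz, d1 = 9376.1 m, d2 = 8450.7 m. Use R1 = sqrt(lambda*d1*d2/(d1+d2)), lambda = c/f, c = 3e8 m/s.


lambda = c / f = 3.0000e+08 / 3.3290e+09 = 0.09011715 m
R1 = sqrt(0.09011715 * 9376.1 * 8450.7 / (9376.1 + 8450.7)) = 20.01 m

20.01 m


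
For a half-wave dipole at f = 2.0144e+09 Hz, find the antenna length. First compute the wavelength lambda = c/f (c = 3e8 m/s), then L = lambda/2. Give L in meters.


lambda = c / f = 3.0000e+08 / 2.0144e+09 = 0.1489277 m
L = lambda / 2 = 0.1489277 / 2 = 0.07446 m

0.07446 m


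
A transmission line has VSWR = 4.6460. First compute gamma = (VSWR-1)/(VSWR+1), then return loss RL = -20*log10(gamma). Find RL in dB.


gamma = (4.6460 - 1) / (4.6460 + 1) = 0.6457669
RL = -20 * log10(0.6457669) = 3.798 dB

3.798 dB


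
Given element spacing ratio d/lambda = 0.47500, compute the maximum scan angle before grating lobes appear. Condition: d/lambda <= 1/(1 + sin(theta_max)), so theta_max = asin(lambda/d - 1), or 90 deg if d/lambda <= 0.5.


lambda/d - 1 = 1/0.47500 - 1 = 1.105263 >= 1
d/lambda <= 0.5, so the array can scan to endfire without grating lobes: theta_max = 90 deg

90 deg


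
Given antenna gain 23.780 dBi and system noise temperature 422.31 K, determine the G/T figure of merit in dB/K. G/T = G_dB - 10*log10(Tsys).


G/T = 23.780 - 10*log10(422.31) = 23.780 - 26.25631 = -2.476 dB/K

-2.476 dB/K


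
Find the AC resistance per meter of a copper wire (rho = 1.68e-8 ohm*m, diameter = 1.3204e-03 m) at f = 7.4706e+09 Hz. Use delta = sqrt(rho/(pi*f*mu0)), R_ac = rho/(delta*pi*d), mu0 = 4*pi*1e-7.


delta = sqrt(1.68e-8 / (pi * 7.4706e+09 * 4*pi*1e-7)) = 7.547394e-07 m
R_ac = 1.68e-8 / (7.547394e-07 * pi * 1.3204e-03) = 5.366 ohm/m

5.366 ohm/m


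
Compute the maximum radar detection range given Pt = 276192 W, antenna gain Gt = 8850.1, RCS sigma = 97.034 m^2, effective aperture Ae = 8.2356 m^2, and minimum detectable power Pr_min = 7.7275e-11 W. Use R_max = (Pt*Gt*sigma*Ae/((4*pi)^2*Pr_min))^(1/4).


R^4 = 276192*8850.1*97.034*8.2356 / ((4*pi)^2 * 7.7275e-11) = 1.600736e+20
R_max = 1.600736e+20^0.25 = 112481 m

112481 m


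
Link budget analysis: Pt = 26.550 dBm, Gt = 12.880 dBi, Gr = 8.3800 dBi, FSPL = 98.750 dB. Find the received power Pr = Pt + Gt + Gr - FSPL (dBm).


Pr = 26.550 + 12.880 + 8.3800 - 98.750 = -50.94 dBm

-50.94 dBm


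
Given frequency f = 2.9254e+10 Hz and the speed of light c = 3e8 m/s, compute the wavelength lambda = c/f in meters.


lambda = c / f = 3.0000e+08 / 2.9254e+10 = 0.01026 m

0.01026 m


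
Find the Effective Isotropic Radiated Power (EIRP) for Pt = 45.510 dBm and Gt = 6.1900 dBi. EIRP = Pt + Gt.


EIRP = Pt + Gt = 45.510 + 6.1900 = 51.70 dBm

51.70 dBm


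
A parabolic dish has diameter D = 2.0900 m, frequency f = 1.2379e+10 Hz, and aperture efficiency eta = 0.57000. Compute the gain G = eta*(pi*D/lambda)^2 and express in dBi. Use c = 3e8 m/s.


lambda = c / f = 3.0000e+08 / 1.2379e+10 = 0.02423459 m
G_linear = 0.57000 * (pi * 2.0900 / 0.02423459)^2 = 41840.40
G_dBi = 10 * log10(41840.40) = 46.22 dBi

46.22 dBi


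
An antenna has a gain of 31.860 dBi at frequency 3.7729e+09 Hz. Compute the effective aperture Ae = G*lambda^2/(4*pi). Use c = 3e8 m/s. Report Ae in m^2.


lambda = c / f = 3.0000e+08 / 3.7729e+09 = 0.07951443 m
G_linear = 10^(31.860/10) = 1534.617
Ae = G_linear * lambda^2 / (4*pi) = 1534.617 * 0.07951443^2 / (4*pi) = 0.7721 m^2

0.7721 m^2


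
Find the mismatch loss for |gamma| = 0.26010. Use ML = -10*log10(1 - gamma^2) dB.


ML = -10 * log10(1 - 0.26010^2) = -10 * log10(0.93234799) = 0.3042 dB

0.3042 dB


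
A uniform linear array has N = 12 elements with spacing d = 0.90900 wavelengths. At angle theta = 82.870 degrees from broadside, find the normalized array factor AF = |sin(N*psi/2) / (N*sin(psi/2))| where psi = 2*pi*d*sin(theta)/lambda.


psi = 2*pi*0.90900*sin(82.870 deg) = 5.667250 rad
AF = |sin(12*5.667250/2) / (12*sin(5.667250/2))| = 0.1446

0.1446


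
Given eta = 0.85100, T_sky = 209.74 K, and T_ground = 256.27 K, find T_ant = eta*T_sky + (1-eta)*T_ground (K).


T_ant = 0.85100 * 209.74 + (1 - 0.85100) * 256.27 = 216.7 K

216.7 K


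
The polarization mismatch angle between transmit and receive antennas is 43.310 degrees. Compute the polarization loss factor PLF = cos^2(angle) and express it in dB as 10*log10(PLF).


PLF_linear = cos^2(43.310 deg) = 0.5294790
PLF_dB = 10 * log10(0.5294790) = -2.762 dB

-2.762 dB


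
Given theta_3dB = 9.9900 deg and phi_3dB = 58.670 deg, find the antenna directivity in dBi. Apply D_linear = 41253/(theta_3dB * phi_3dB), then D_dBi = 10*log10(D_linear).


D_linear = 41253 / (9.9900 * 58.670) = 70.38400
D_dBi = 10 * log10(70.38400) = 18.47 dBi

18.47 dBi


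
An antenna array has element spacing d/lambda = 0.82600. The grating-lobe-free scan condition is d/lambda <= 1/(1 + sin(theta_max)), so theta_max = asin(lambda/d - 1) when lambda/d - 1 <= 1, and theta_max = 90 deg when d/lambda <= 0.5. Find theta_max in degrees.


lambda/d - 1 = 1/0.82600 - 1 = 0.2106538
theta_max = asin(0.2106538) = 12.16 deg

12.16 deg


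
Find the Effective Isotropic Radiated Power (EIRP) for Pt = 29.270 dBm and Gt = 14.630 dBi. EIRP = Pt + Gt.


EIRP = Pt + Gt = 29.270 + 14.630 = 43.90 dBm

43.90 dBm


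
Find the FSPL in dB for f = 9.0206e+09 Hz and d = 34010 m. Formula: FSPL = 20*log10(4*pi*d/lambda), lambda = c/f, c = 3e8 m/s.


lambda = c / f = 3.0000e+08 / 9.0206e+09 = 0.03325721 m
FSPL = 20 * log10(4*pi*34010/0.03325721) = 142.2 dB

142.2 dB


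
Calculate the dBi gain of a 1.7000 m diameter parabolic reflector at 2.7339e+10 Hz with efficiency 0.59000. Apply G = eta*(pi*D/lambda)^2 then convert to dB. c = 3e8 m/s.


lambda = c / f = 3.0000e+08 / 2.7339e+10 = 0.01097333 m
G_linear = 0.59000 * (pi * 1.7000 / 0.01097333)^2 = 139756.7
G_dBi = 10 * log10(139756.7) = 51.45 dBi

51.45 dBi


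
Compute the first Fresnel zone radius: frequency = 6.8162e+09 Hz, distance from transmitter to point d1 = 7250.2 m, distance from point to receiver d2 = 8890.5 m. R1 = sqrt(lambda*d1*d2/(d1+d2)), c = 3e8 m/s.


lambda = c / f = 3.0000e+08 / 6.8162e+09 = 0.04401279 m
R1 = sqrt(0.04401279 * 7250.2 * 8890.5 / (7250.2 + 8890.5)) = 13.26 m

13.26 m


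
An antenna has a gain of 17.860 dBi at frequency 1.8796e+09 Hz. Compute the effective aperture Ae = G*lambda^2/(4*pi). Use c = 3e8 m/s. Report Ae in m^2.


lambda = c / f = 3.0000e+08 / 1.8796e+09 = 0.1596084 m
G_linear = 10^(17.860/10) = 61.09420
Ae = G_linear * lambda^2 / (4*pi) = 61.09420 * 0.1596084^2 / (4*pi) = 0.1239 m^2

0.1239 m^2


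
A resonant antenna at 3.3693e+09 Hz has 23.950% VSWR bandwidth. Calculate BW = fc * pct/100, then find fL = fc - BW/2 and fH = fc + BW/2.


BW = 3.3693e+09 * 23.950/100 = 8.069474e+08 Hz
fL = 3.3693e+09 - 8.069474e+08/2 = 2.966e+09 Hz
fH = 3.3693e+09 + 8.069474e+08/2 = 3.773e+09 Hz

BW=8.069e+08 Hz, fL=2.966e+09 Hz, fH=3.773e+09 Hz


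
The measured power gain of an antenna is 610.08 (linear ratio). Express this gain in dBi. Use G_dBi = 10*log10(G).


G_dBi = 10 * log10(610.08) = 27.85 dBi

27.85 dBi


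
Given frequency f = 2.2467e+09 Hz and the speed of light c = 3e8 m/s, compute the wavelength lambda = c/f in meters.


lambda = c / f = 3.0000e+08 / 2.2467e+09 = 0.1335 m

0.1335 m


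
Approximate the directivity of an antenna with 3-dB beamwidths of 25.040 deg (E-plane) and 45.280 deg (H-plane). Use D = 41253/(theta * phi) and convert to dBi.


D_linear = 41253 / (25.040 * 45.280) = 36.38436
D_dBi = 10 * log10(36.38436) = 15.61 dBi

15.61 dBi


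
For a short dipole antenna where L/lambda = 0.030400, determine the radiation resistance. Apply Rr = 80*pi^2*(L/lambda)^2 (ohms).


Rr = 80 * pi^2 * (0.030400)^2 = 80 * 9.869604 * 9.241600e-04 = 0.7297 ohm

0.7297 ohm


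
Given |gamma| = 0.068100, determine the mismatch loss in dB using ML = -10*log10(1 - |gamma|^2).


ML = -10 * log10(1 - 0.068100^2) = -10 * log10(0.99536239) = 0.02019 dB

0.02019 dB


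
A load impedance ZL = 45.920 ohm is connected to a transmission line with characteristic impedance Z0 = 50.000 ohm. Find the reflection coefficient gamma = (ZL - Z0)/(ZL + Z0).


gamma = (45.920 - 50.000) / (45.920 + 50.000) = -0.04254

-0.04254


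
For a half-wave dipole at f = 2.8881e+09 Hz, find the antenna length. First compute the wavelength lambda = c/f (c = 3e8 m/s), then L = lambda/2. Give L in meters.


lambda = c / f = 3.0000e+08 / 2.8881e+09 = 0.1038745 m
L = lambda / 2 = 0.1038745 / 2 = 0.05194 m

0.05194 m


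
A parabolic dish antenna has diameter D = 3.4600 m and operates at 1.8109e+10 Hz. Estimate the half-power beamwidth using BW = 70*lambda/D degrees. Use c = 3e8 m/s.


lambda = c / f = 3.0000e+08 / 1.8109e+10 = 0.01656635 m
BW = 70 * 0.01656635 / 3.4600 = 0.3352 deg

0.3352 deg


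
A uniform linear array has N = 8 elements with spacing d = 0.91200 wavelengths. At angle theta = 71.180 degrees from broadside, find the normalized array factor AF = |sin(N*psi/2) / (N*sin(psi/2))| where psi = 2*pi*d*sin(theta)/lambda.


psi = 2*pi*0.91200*sin(71.180 deg) = 5.423906 rad
AF = |sin(8*5.423906/2) / (8*sin(5.423906/2))| = 0.08740

0.08740


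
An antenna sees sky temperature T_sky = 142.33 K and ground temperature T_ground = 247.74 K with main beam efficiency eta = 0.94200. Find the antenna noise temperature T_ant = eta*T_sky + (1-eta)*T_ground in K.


T_ant = 0.94200 * 142.33 + (1 - 0.94200) * 247.74 = 148.4 K

148.4 K


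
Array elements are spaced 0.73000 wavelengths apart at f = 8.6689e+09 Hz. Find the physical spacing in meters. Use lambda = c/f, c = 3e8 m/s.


lambda = c / f = 3.0000e+08 / 8.6689e+09 = 0.03460647 m
d = 0.73000 * 0.03460647 = 0.02526 m

0.02526 m


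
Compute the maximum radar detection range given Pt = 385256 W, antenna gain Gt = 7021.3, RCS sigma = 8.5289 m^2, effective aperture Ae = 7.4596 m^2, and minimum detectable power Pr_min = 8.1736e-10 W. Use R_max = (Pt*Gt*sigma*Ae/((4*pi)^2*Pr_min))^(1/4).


R^4 = 385256*7021.3*8.5289*7.4596 / ((4*pi)^2 * 8.1736e-10) = 1.333345e+18
R_max = 1.333345e+18^0.25 = 33981 m

33981 m


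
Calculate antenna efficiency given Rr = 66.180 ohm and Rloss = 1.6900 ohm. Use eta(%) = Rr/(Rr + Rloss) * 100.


eta = 66.180 / (66.180 + 1.6900) * 100 = 97.51%

97.51%


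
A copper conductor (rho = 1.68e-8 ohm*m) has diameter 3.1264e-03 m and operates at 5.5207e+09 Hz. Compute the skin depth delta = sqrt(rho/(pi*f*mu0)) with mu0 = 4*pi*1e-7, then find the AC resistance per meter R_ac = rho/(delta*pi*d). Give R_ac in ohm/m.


delta = sqrt(1.68e-8 / (pi * 5.5207e+09 * 4*pi*1e-7)) = 8.779660e-07 m
R_ac = 1.68e-8 / (8.779660e-07 * pi * 3.1264e-03) = 1.948 ohm/m

1.948 ohm/m


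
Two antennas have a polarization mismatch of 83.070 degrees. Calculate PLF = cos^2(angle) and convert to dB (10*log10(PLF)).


PLF_linear = cos^2(83.070 deg) = 0.01455802
PLF_dB = 10 * log10(0.01455802) = -18.37 dB

-18.37 dB


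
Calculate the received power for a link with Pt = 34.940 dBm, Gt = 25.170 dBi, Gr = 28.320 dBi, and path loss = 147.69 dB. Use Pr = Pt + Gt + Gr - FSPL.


Pr = 34.940 + 25.170 + 28.320 - 147.69 = -59.26 dBm

-59.26 dBm


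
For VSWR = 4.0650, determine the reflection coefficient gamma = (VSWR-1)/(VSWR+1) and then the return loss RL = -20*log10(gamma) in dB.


gamma = (4.0650 - 1) / (4.0650 + 1) = 0.6051333
RL = -20 * log10(0.6051333) = 4.363 dB

4.363 dB


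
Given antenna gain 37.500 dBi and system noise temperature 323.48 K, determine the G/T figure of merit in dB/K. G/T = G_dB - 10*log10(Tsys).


G/T = 37.500 - 10*log10(323.48) = 37.500 - 25.09847 = 12.40 dB/K

12.40 dB/K


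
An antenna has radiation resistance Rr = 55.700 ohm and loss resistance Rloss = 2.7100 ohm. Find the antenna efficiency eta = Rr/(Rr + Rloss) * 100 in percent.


eta = 55.700 / (55.700 + 2.7100) * 100 = 95.36%

95.36%


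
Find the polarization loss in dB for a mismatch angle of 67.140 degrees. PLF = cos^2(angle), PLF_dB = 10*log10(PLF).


PLF_linear = cos^2(67.140 deg) = 0.1509173
PLF_dB = 10 * log10(0.1509173) = -8.213 dB

-8.213 dB


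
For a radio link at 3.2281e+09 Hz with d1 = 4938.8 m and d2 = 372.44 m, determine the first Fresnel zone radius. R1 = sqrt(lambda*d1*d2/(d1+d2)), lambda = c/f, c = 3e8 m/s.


lambda = c / f = 3.0000e+08 / 3.2281e+09 = 0.09293392 m
R1 = sqrt(0.09293392 * 4938.8 * 372.44 / (4938.8 + 372.44)) = 5.673 m

5.673 m


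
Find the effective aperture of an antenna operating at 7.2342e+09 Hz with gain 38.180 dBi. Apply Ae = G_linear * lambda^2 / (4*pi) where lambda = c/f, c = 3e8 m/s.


lambda = c / f = 3.0000e+08 / 7.2342e+09 = 0.04146969 m
G_linear = 10^(38.180/10) = 6576.578
Ae = G_linear * lambda^2 / (4*pi) = 6576.578 * 0.04146969^2 / (4*pi) = 0.9000 m^2

0.9000 m^2


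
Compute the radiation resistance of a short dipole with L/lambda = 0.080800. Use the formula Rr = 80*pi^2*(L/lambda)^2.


Rr = 80 * pi^2 * (0.080800)^2 = 80 * 9.869604 * 6.528640e-03 = 5.155 ohm

5.155 ohm


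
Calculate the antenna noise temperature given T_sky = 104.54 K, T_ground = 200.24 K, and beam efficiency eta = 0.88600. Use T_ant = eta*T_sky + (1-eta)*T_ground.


T_ant = 0.88600 * 104.54 + (1 - 0.88600) * 200.24 = 115.4 K

115.4 K


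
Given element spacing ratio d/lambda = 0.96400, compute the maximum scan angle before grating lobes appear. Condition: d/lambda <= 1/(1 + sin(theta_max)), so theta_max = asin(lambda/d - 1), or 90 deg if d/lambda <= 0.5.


lambda/d - 1 = 1/0.96400 - 1 = 0.03734440
theta_max = asin(0.03734440) = 2.140 deg

2.140 deg


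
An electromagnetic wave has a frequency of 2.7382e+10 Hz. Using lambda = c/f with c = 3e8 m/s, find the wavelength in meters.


lambda = c / f = 3.0000e+08 / 2.7382e+10 = 0.01096 m

0.01096 m


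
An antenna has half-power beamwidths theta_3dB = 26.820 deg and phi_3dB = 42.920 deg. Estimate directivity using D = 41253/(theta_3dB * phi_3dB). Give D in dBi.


D_linear = 41253 / (26.820 * 42.920) = 35.83745
D_dBi = 10 * log10(35.83745) = 15.54 dBi

15.54 dBi


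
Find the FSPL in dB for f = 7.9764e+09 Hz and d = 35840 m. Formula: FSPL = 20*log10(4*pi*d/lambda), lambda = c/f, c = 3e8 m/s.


lambda = c / f = 3.0000e+08 / 7.9764e+09 = 0.03761095 m
FSPL = 20 * log10(4*pi*35840/0.03761095) = 141.6 dB

141.6 dB


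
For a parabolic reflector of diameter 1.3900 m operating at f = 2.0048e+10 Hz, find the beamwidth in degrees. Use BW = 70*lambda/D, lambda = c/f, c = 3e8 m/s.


lambda = c / f = 3.0000e+08 / 2.0048e+10 = 0.01496409 m
BW = 70 * 0.01496409 / 1.3900 = 0.7536 deg

0.7536 deg


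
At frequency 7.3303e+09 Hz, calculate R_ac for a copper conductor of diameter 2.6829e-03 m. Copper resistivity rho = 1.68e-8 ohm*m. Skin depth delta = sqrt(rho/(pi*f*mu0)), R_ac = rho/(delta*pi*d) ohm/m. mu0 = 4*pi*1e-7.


delta = sqrt(1.68e-8 / (pi * 7.3303e+09 * 4*pi*1e-7)) = 7.619279e-07 m
R_ac = 1.68e-8 / (7.619279e-07 * pi * 2.6829e-03) = 2.616 ohm/m

2.616 ohm/m


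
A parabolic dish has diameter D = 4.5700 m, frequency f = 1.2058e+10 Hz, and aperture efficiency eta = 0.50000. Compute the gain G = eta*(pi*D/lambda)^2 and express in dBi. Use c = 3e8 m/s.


lambda = c / f = 3.0000e+08 / 1.2058e+10 = 0.02487975 m
G_linear = 0.50000 * (pi * 4.5700 / 0.02487975)^2 = 166498.4
G_dBi = 10 * log10(166498.4) = 52.21 dBi

52.21 dBi


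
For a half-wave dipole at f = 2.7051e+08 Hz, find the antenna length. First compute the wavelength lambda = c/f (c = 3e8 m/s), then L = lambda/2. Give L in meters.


lambda = c / f = 3.0000e+08 / 2.7051e+08 = 1.109016 m
L = lambda / 2 = 1.109016 / 2 = 0.5545 m

0.5545 m


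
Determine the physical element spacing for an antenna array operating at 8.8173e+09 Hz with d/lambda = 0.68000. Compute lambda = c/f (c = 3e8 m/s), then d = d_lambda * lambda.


lambda = c / f = 3.0000e+08 / 8.8173e+09 = 0.03402402 m
d = 0.68000 * 0.03402402 = 0.02314 m

0.02314 m


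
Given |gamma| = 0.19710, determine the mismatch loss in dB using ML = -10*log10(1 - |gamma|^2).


ML = -10 * log10(1 - 0.19710^2) = -10 * log10(0.96115159) = 0.1721 dB

0.1721 dB
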